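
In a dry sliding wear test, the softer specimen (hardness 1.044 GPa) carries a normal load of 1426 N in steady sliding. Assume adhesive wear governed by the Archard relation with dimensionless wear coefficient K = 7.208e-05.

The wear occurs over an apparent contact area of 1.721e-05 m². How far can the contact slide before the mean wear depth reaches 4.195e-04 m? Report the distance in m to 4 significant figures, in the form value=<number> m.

value=73.33 m

Each operation holds full float precision. The intermediates are printed rounded; a single final rounding to 4 significant figures.
Convert: Hardness H = 1.044 GPa = 1.044e+09 Pa.
Expressed in SI base units: W = 1426 N, H = 1.044e+09 Pa, K = 7.208e-05.
At the depth limit, V_lim = h_lim·A = 4.195e-04 · 1.721e-05 = 7.220e-09 m³.
Sliding life L = V_lim·H/(K·W) = 7.220e-09 · 1.044e+09 / (7.208e-05 · 1426) = 73.33 m.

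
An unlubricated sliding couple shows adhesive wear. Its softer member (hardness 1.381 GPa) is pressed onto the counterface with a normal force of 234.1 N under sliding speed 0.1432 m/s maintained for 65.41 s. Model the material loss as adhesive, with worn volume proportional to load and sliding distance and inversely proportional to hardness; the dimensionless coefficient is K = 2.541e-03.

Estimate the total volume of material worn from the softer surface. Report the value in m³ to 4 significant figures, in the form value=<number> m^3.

value=4.035e-09 m^3

The intermediates are printed rounded. The computation maintains exact precision — rounded just once to four significant figures.
Distance covered L = v·t = 0.1432 m/s × 65.41 s = 9.367 m.
Hardness H = 1.381 GPa = 1.381e+09 Pa.
In SI base units: W = 234.1 N, H = 1.381e+09 Pa, K = 2.541e-03.
Archard volume V = K·W·L/H = 2.541e-03 · 234.1 · 9.367 / 1.381e+09 = 4.035e-09 m³.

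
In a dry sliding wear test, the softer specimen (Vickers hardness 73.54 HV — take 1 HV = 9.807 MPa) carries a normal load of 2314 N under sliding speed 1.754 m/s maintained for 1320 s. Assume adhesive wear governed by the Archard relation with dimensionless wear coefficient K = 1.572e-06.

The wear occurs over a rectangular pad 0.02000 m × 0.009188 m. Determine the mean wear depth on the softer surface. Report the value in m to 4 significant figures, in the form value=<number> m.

value=6.355e-05 m

Every step runs at full float precision, and intermediate values are shown rounded — a single final rounding, at four significant figures.
Convert: Total distance L = v·t = 1.754 m/s × 1320 s = 2315 m.
Convert: Hardness H = 73.54 HV × 9.807 MPa/HV = 721.2 MPa = 7.212e+08 Pa.
Convert: Contact area A = 0.02000 m × 0.009188 m = 1.838e-04 m².
SI base units throughout: W = 2314 N, H = 7.212e+08 Pa, K = 1.572e-06.
The Archard volume V = K·W·L/H = 1.572e-06 · 2314 · 2315 / 7.212e+08 = 1.168e-08 m³.
Depth of wear h = V/A = 1.168e-08 / 1.838e-04 = 6.355e-05 m.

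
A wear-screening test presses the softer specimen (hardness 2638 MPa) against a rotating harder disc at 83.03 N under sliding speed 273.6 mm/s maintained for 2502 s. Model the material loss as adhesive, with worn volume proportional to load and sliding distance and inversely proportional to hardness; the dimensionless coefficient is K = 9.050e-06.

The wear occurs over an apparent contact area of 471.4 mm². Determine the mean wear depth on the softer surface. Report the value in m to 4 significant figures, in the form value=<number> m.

Printed values are rounded. The algebra maintains exact precision — rounded just once to 4 significant figures.
Convert: Sliding speed v = 273.6 mm/s = 0.2736 m/s. Distance covered L = v·t = 0.2736 m/s × 2502 s = 684.5 m.
Convert: Hardness H = 2638 MPa = 2.638e+09 Pa.
Convert: Contact area A = 471.4 mm² = 4.714e-04 m².
Working in SI base units: W = 83.03 N, H = 2.638e+09 Pa, K = 9.050e-06.
Worn volume V = K·W·L/H = 9.050e-06 · 83.03 · 684.5 / 2.638e+09 = 1.950e-10 m³.
Mean wear depth h = V/A = 1.950e-10 / 4.714e-04 = 4.136e-07 m.

value=4.136e-07 m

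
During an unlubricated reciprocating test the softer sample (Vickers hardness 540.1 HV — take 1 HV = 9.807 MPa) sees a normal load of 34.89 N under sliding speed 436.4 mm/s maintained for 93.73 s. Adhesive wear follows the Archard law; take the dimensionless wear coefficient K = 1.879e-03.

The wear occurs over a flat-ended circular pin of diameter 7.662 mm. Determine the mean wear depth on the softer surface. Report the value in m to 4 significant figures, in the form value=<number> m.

value=1.098e-05 m

All arithmetic keeps full precision, and displayed values are rounded — a lone final rounding, at 4 significant figures.
Convert: Sliding speed v = 436.4 mm/s = 0.4364 m/s. Path length L = v·t = 0.4364 m/s × 93.73 s = 40.90 m.
Convert: Hardness H = 540.1 HV × 9.807 MPa/HV = 5297 MPa = 5.297e+09 Pa.
Convert: Pin diameter d = 7.662 mm = 0.007662 m. Contact area A = π·d²/4 = π·(0.007662 m)²/4 = 4.611e-05 m².
As SI base values: W = 34.89 N, H = 5.297e+09 Pa, K = 1.879e-03.
Apply Archard: V = K·W·L/H = 1.879e-03 · 34.89 · 40.90 / 5.297e+09 = 5.063e-10 m³.
Depth h = V/A = 5.063e-10 / 4.611e-05 = 1.098e-05 m.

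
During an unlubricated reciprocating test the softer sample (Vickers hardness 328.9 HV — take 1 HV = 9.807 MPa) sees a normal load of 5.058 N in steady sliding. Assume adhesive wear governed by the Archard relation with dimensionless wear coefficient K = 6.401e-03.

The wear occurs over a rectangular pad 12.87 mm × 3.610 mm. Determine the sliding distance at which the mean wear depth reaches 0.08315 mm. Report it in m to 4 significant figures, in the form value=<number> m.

value=384.9 m

The intermediates appear rounded — all working math runs at full precision. Rounded just once to four significant figures.
Convert: Hardness H = 328.9 HV × 9.807 MPa/HV = 3226 MPa = 3.226e+09 Pa.
Convert: Pad sides 12.87 mm × 3.610 mm = 0.01287 m × 0.003610 m. Contact area A = 0.01287 m × 0.003610 m = 4.646e-05 m².
Convert: Depth limit h_lim = 0.08315 mm = 8.315e-05 m.
Collected in SI base units: W = 5.058 N, H = 3.226e+09 Pa, K = 6.401e-03.
Wearable volume V_lim = h_lim·A = 8.315e-05 · 4.646e-05 = 3.863e-09 m³.
Life L = V_lim·H/(K·W) = 3.863e-09 · 3.226e+09 / (6.401e-03 · 5.058) = 384.9 m.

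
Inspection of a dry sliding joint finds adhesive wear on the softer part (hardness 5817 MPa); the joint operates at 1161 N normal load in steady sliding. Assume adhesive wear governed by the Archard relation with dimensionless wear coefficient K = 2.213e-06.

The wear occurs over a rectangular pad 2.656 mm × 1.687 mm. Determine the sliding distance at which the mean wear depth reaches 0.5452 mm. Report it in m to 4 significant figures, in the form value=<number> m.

value=5531 m

Intermediate values are shown rounded. Every step carries exact precision — a lone final rounding, at four significant figures.
Convert: Hardness H = 5817 MPa = 5.817e+09 Pa.
Convert: Pad sides 2.656 mm × 1.687 mm = 0.002656 m × 0.001687 m. Contact area A = 0.002656 m × 0.001687 m = 4.481e-06 m².
Convert: Depth limit h_lim = 0.5452 mm = 5.452e-04 m.
In SI base units: W = 1161 N, H = 5.817e+09 Pa, K = 2.213e-06.
At the depth limit, V_lim = h_lim·A = 5.452e-04 · 4.481e-06 = 2.443e-09 m³.
Life L = V_lim·H/(K·W) = 2.443e-09 · 5.817e+09 / (2.213e-06 · 1161) = 5531 m.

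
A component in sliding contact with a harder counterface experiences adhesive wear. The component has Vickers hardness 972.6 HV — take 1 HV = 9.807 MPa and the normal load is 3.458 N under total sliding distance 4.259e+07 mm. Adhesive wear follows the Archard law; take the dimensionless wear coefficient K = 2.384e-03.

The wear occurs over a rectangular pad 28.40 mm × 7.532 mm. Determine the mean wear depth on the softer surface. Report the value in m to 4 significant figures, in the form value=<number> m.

Intermediates are printed rounded — all arithmetic runs at exact precision, and rounded once at the end, at 4 significant digits.
Convert: Distance L = 4.259e+07 mm = 4.259e+04 m.
Convert: Hardness H = 972.6 HV × 9.807 MPa/HV = 9538 MPa = 9.538e+09 Pa.
Convert: Pad sides 28.40 mm × 7.532 mm = 0.02840 m × 0.007532 m. Contact area A = 0.02840 m × 0.007532 m = 2.139e-04 m².
Working in SI base units: W = 3.458 N, H = 9.538e+09 Pa, K = 2.384e-03.
Archard volume V = K·W·L/H = 2.384e-03 · 3.458 · 4.259e+04 / 9.538e+09 = 3.681e-08 m³.
Mean wear depth h = V/A = 3.681e-08 / 2.139e-04 = 1.721e-04 m.

value=1.721e-04 m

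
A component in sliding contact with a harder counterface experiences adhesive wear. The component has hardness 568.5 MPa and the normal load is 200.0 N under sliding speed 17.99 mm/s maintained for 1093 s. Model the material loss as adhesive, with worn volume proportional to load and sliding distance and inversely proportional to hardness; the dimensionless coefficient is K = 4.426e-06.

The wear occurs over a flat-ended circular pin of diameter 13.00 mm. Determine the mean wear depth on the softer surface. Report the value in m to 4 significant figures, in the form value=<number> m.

Displayed values are rounded, and every step holds full float precision; rounded just once: four significant figures.
Sliding speed v = 17.99 mm/s = 0.01799 m/s. Distance L = v·t = 0.01799 m/s × 1093 s = 19.66 m.
Hardness H = 568.5 MPa = 5.685e+08 Pa.
Pin diameter d = 13.00 mm = 0.01300 m. Contact area A = π·d²/4 = π·(0.01300 m)²/4 = 1.327e-04 m².
SI base units throughout: W = 200.0 N, H = 5.685e+08 Pa, K = 4.426e-06.
Volume removed: V = K·W·L/H = 4.426e-06 · 200.0 · 19.66 / 5.685e+08 = 3.062e-11 m³.
Wear depth h = V/A = 3.062e-11 / 1.327e-04 = 2.307e-07 m.

value=2.307e-07 m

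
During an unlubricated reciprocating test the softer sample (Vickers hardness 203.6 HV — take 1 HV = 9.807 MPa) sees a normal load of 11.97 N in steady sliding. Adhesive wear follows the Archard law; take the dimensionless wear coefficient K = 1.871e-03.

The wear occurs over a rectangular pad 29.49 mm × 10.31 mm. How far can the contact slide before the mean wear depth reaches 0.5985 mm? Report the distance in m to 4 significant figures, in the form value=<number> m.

Intermediates are shown rounded, and each operation carries full precision; a lone final rounding, at four significant figures.
Convert: Hardness H = 203.6 HV × 9.807 MPa/HV = 1997 MPa = 1.997e+09 Pa.
Convert: Pad sides 29.49 mm × 10.31 mm = 0.02949 m × 0.01031 m. Contact area A = 0.02949 m × 0.01031 m = 3.040e-04 m².
Convert: Depth limit h_lim = 0.5985 mm = 5.985e-04 m.
Collected in SI base units: W = 11.97 N, H = 1.997e+09 Pa, K = 1.871e-03.
At the depth limit, V_lim = h_lim·A = 5.985e-04 · 3.040e-04 = 1.820e-07 m³.
Thus life L = V_lim·H/(K·W) = 1.820e-07 · 1.997e+09 / (1.871e-03 · 11.97) = 1.622e+04 m.

value=1.622e+04 m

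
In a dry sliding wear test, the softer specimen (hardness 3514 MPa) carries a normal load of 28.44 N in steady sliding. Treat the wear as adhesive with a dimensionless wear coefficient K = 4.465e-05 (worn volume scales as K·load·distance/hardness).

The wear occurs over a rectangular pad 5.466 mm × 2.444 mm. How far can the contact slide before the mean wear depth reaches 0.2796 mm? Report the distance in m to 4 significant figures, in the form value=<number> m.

value=1.034e+04 m

Each operation carries exact precision — intermediates are displayed rounded, and a single final rounding: four significant digits.
Hardness H = 3514 MPa = 3.514e+09 Pa.
Pad sides 5.466 mm × 2.444 mm = 0.005466 m × 0.002444 m. Contact area A = 0.005466 m × 0.002444 m = 1.336e-05 m².
Depth limit h_lim = 0.2796 mm = 2.796e-04 m.
In SI base units: W = 28.44 N, H = 3.514e+09 Pa, K = 4.465e-05.
Limit volume V_lim = h_lim·A = 2.796e-04 · 1.336e-05 = 3.735e-09 m³.
Thus life L = V_lim·H/(K·W) = 3.735e-09 · 3.514e+09 / (4.465e-05 · 28.44) = 1.034e+04 m.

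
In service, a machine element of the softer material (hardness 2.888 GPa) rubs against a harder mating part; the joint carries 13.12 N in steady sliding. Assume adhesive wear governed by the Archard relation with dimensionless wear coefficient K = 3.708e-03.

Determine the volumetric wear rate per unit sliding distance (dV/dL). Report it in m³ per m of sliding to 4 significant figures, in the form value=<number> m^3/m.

Intermediate values are printed rounded; each operation keeps exact precision; one last rounding: four significant figures.
Hardness H = 2.888 GPa = 2.888e+09 Pa.
Restated in SI base units: W = 13.12 N, H = 2.888e+09 Pa, K = 3.708e-03.
Rate of wear dV/dL = K·W/H (no L dependence): 3.708e-03 · 13.12 / 2.888e+09 = 1.685e-11 m³/m.

value=1.685e-11 m^3/m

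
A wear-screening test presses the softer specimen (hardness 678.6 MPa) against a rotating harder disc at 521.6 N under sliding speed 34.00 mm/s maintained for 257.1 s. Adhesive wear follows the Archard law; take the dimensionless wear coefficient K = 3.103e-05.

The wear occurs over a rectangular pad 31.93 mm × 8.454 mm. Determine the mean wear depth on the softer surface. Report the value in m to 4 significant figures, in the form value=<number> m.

value=7.724e-07 m

The algebra carries full precision. Intermediates are shown rounded; rounded just once to 4 significant digits.
Sliding speed v = 34.00 mm/s = 0.03400 m/s. Distance L = v·t = 0.03400 m/s × 257.1 s = 8.741 m.
Hardness H = 678.6 MPa = 6.786e+08 Pa.
Pad sides 31.93 mm × 8.454 mm = 0.03193 m × 0.008454 m. Contact area A = 0.03193 m × 0.008454 m = 2.699e-04 m².
In SI base units, W = 521.6 N, H = 6.786e+08 Pa, K = 3.103e-05.
Archard relation: V = K·W·L/H = 3.103e-05 · 521.6 · 8.741 / 6.786e+08 = 2.085e-10 m³.
Mean depth h = V/A = 2.085e-10 / 2.699e-04 = 7.724e-07 m.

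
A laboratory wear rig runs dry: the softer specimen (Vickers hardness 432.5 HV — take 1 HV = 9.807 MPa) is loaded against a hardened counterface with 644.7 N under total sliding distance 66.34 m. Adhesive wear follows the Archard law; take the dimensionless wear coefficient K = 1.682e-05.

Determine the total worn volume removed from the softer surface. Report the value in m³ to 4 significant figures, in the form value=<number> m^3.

All working math runs at full precision; the intermediates appear rounded, and a single final rounding to four significant figures.
Convert: Hardness H = 432.5 HV × 9.807 MPa/HV = 4242 MPa = 4.242e+09 Pa.
Expressed in SI base units: W = 644.7 N, H = 4.242e+09 Pa, K = 1.682e-05.
Worn volume V = K·W·L/H = 1.682e-05 · 644.7 · 66.34 / 4.242e+09 = 1.696e-10 m³.

value=1.696e-10 m^3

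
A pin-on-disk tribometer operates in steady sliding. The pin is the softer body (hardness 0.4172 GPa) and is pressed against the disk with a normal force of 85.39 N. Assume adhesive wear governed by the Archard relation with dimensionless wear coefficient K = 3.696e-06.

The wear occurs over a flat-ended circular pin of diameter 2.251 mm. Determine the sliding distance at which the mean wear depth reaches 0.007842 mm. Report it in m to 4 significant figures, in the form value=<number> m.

The computation carries full precision. The intermediates are printed rounded — rounded once at the end: four significant figures.
Convert: Hardness H = 0.4172 GPa = 4.172e+08 Pa.
Convert: Pin diameter d = 2.251 mm = 0.002251 m. Contact area A = π·d²/4 = π·(0.002251 m)²/4 = 3.980e-06 m².
Convert: Depth limit h_lim = 0.007842 mm = 7.842e-06 m.
Restated in SI base units: W = 85.39 N, H = 4.172e+08 Pa, K = 3.696e-06.
Limit volume V_lim = h_lim·A = 7.842e-06 · 3.980e-06 = 3.121e-11 m³.
Sliding life L = V_lim·H/(K·W) = 3.121e-11 · 4.172e+08 / (3.696e-06 · 85.39) = 41.25 m.

value=41.25 m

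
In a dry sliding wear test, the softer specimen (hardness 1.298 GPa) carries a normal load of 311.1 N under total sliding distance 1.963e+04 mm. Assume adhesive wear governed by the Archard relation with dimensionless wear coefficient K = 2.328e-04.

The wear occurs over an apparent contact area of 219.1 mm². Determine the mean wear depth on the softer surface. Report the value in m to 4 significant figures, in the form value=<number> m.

value=4.999e-06 m

Every step maintains full precision. Intermediates are shown rounded, and rounded just once: 4 significant figures.
Distance L = 1.963e+04 mm = 19.63 m.
Hardness H = 1.298 GPa = 1.298e+09 Pa.
Contact area A = 219.1 mm² = 2.191e-04 m².
Working in SI base units: W = 311.1 N, H = 1.298e+09 Pa, K = 2.328e-04.
Archard relation: V = K·W·L/H = 2.328e-04 · 311.1 · 19.63 / 1.298e+09 = 1.095e-09 m³.
Depth h = V/A = 1.095e-09 / 2.191e-04 = 4.999e-06 m.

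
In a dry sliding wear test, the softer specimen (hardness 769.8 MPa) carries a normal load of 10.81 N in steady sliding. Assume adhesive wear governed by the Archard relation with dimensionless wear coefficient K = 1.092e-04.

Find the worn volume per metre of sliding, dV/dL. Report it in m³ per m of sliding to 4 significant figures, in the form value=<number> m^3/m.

Intermediates are shown rounded, and all working math maintains full precision, and a single final rounding: 4 significant digits.
Hardness H = 769.8 MPa = 7.698e+08 Pa.
In SI base units: W = 10.81 N, H = 7.698e+08 Pa, K = 1.092e-04.
Sliding wear rate dV/dL = K·W/H (no L dependence): 1.092e-04 · 10.81 / 7.698e+08 = 1.533e-12 m³/m.

value=1.533e-12 m^3/m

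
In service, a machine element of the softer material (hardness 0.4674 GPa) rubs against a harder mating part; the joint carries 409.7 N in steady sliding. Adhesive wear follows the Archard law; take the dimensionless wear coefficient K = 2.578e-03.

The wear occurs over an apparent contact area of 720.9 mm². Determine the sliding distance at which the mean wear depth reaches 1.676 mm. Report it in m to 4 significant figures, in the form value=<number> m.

Displayed values are rounded. Each operation carries full float precision; a lone final rounding: 4 significant figures.
Hardness H = 0.4674 GPa = 4.674e+08 Pa.
Contact area A = 720.9 mm² = 7.209e-04 m².
Depth limit h_lim = 1.676 mm = 0.001676 m.
Expressed in SI base units: W = 409.7 N, H = 4.674e+08 Pa, K = 2.578e-03.
Permissible volume V_lim = h_lim·A = 0.001676 · 7.209e-04 = 1.208e-06 m³.
Life L = V_lim·H/(K·W) = 1.208e-06 · 4.674e+08 / (2.578e-03 · 409.7) = 534.7 m.

value=534.7 m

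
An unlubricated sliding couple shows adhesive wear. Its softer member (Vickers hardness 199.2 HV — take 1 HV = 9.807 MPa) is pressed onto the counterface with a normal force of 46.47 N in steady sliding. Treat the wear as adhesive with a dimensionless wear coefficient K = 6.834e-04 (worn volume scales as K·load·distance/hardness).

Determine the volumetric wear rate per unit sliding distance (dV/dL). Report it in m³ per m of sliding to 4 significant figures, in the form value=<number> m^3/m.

value=1.626e-11 m^3/m

The computation carries exact precision — intermediate values are displayed rounded; rounded just once, at four significant digits.
Convert: Hardness H = 199.2 HV × 9.807 MPa/HV = 1954 MPa = 1.954e+09 Pa.
In SI base units, W = 46.47 N, H = 1.954e+09 Pa, K = 6.834e-04.
Rate of wear dV/dL = K·W/H: 6.834e-04 · 46.47 / 1.954e+09 = 1.626e-11 m³/m.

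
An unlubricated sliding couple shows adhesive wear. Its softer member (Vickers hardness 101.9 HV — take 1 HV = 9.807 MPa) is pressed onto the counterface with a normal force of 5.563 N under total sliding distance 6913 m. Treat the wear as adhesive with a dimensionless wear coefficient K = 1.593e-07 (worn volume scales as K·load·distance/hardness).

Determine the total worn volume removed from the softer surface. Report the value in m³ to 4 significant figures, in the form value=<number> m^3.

All working math maintains exact precision. Intermediate values are shown rounded — one last rounding, at 4 significant figures.
Convert: Hardness H = 101.9 HV × 9.807 MPa/HV = 999.3 MPa = 9.993e+08 Pa.
In SI base units: W = 5.563 N, H = 9.993e+08 Pa, K = 1.593e-07.
Apply Archard: V = K·W·L/H = 1.593e-07 · 5.563 · 6913 / 9.993e+08 = 6.130e-12 m³.

value=6.130e-12 m^3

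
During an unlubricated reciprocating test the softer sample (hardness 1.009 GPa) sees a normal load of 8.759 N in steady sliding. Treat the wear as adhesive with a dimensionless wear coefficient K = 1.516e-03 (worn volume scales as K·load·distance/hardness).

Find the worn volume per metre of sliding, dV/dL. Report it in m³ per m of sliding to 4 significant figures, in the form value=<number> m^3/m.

value=1.316e-11 m^3/m

The intermediates are printed rounded; the computation carries full float precision — one last rounding to 4 significant figures.
Hardness H = 1.009 GPa = 1.009e+09 Pa.
Expressed in SI base units: W = 8.759 N, H = 1.009e+09 Pa, K = 1.516e-03.
Volumetric rate dV/dL = K·W/H, per unit distance: 1.516e-03 · 8.759 / 1.009e+09 = 1.316e-11 m³/m.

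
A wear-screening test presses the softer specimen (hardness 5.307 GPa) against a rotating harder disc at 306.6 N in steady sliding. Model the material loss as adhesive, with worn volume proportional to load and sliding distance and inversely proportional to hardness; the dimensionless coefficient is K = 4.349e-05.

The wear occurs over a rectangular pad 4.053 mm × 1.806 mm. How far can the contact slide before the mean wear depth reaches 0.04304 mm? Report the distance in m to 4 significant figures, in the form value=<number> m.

The algebra runs at exact precision, and the intermediates are shown rounded — a single final rounding: four significant figures.
Convert: Hardness H = 5.307 GPa = 5.307e+09 Pa.
Convert: Pad sides 4.053 mm × 1.806 mm = 0.004053 m × 0.001806 m. Contact area A = 0.004053 m × 0.001806 m = 7.320e-06 m².
Convert: Depth limit h_lim = 0.04304 mm = 4.304e-05 m.
As SI base values: W = 306.6 N, H = 5.307e+09 Pa, K = 4.349e-05.
Allowed volume V_lim = h_lim·A = 4.304e-05 · 7.320e-06 = 3.150e-10 m³.
Inverting, life L = V_lim·H/(K·W) = 3.150e-10 · 5.307e+09 / (4.349e-05 · 306.6) = 125.4 m.

value=125.4 m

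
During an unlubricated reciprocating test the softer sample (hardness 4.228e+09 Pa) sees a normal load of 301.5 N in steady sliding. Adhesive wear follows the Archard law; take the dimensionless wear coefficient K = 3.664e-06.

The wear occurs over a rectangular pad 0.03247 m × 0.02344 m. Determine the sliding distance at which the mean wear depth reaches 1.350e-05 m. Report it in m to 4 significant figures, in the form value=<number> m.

Intermediates are printed rounded; the algebra holds full float precision. Rounded once at the end, at four significant digits.
Contact area A = 0.03247 m × 0.02344 m = 7.611e-04 m².
Working in SI base units: W = 301.5 N, H = 4.228e+09 Pa, K = 3.664e-06.
Allowed volume V_lim = h_lim·A = 1.350e-05 · 7.611e-04 = 1.027e-08 m³.
Inverting, life L = V_lim·H/(K·W) = 1.027e-08 · 4.228e+09 / (3.664e-06 · 301.5) = 3.932e+04 m.

value=3.932e+04 m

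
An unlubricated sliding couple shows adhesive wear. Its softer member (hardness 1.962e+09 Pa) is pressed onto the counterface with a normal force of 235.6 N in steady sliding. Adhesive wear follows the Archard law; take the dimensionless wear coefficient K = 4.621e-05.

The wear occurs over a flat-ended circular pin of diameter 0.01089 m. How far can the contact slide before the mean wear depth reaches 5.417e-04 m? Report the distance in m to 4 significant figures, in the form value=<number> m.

Each operation runs at exact precision, and the intermediates are shown rounded, and one final rounding: four significant figures.
Contact area A = π·d²/4 = π·(0.01089 m)²/4 = 9.314e-05 m².
Expressed in SI base units: W = 235.6 N, H = 1.962e+09 Pa, K = 4.621e-05.
Volume at the limit: V_lim = h_lim·A = 5.417e-04 · 9.314e-05 = 5.046e-08 m³.
Thus life L = V_lim·H/(K·W) = 5.046e-08 · 1.962e+09 / (4.621e-05 · 235.6) = 9093 m.

value=9093 m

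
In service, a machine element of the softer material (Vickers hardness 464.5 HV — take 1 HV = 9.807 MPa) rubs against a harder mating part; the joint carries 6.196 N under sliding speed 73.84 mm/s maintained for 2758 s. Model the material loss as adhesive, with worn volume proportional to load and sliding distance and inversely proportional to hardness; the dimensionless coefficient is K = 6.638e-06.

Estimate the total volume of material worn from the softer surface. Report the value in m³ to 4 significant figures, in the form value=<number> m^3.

Intermediate values are printed rounded, and all working math keeps full float precision, and a lone final rounding: 4 significant digits.
Sliding speed v = 73.84 mm/s = 0.07384 m/s. Sliding distance L = v·t = 0.07384 m/s × 2758 s = 203.7 m.
Hardness H = 464.5 HV × 9.807 MPa/HV = 4555 MPa = 4.555e+09 Pa.
Working in SI base units: W = 6.196 N, H = 4.555e+09 Pa, K = 6.638e-06.
Worn volume V = K·W·L/H = 6.638e-06 · 6.196 · 203.7 / 4.555e+09 = 1.839e-12 m³.

value=1.839e-12 m^3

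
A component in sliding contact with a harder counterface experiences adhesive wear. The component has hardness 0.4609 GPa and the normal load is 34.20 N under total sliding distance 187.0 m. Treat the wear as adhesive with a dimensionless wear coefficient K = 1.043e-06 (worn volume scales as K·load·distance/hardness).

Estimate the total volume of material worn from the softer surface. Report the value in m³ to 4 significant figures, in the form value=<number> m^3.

Displayed values are rounded — each operation keeps full float precision. Rounded once at the end to four significant digits.
Convert: Hardness H = 0.4609 GPa = 4.609e+08 Pa.
In SI base units: W = 34.20 N, H = 4.609e+08 Pa, K = 1.043e-06.
Volume removed: V = K·W·L/H = 1.043e-06 · 34.20 · 187.0 / 4.609e+08 = 1.447e-11 m³.

value=1.447e-11 m^3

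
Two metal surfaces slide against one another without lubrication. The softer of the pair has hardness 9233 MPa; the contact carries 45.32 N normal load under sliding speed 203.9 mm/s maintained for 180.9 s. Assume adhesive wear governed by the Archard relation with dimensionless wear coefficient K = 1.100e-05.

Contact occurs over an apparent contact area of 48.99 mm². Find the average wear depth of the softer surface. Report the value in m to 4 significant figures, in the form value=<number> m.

The computation runs at exact precision — intermediate values are printed rounded — rounded just once, at four significant figures.
Sliding speed v = 203.9 mm/s = 0.2039 m/s. Path length L = v·t = 0.2039 m/s × 180.9 s = 36.89 m.
Hardness H = 9233 MPa = 9.233e+09 Pa.
Contact area A = 48.99 mm² = 4.899e-05 m².
In SI base units: W = 45.32 N, H = 9.233e+09 Pa, K = 1.100e-05.
Volume removed: V = K·W·L/H = 1.100e-05 · 45.32 · 36.89 / 9.233e+09 = 1.992e-12 m³.
Depth h = V/A = 1.992e-12 / 4.899e-05 = 4.065e-08 m.

value=4.065e-08 m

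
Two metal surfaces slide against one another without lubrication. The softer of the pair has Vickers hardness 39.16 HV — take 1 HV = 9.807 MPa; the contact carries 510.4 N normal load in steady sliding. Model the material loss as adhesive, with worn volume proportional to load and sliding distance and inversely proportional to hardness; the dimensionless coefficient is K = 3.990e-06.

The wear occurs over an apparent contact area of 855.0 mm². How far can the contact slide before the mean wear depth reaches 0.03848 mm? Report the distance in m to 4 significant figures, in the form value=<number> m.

value=6204 m

Intermediate values are shown rounded — every step runs at full float precision; a lone final rounding to 4 significant figures.
Hardness H = 39.16 HV × 9.807 MPa/HV = 384.0 MPa = 3.840e+08 Pa.
Contact area A = 855.0 mm² = 8.550e-04 m².
Depth limit h_lim = 0.03848 mm = 3.848e-05 m.
In SI base units, W = 510.4 N, H = 3.840e+08 Pa, K = 3.990e-06.
Permissible volume V_lim = h_lim·A = 3.848e-05 · 8.550e-04 = 3.290e-08 m³.
Inverting, life L = V_lim·H/(K·W) = 3.290e-08 · 3.840e+08 / (3.990e-06 · 510.4) = 6204 m.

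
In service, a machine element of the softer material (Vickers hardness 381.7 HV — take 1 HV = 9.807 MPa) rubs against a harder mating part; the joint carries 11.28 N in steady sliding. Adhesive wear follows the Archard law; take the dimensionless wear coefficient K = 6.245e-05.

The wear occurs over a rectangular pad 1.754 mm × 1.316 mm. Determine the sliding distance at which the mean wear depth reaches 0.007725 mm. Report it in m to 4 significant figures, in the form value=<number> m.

Intermediates appear rounded. All arithmetic carries full float precision. Rounded just once: 4 significant digits.
Convert: Hardness H = 381.7 HV × 9.807 MPa/HV = 3743 MPa = 3.743e+09 Pa.
Convert: Pad sides 1.754 mm × 1.316 mm = 0.001754 m × 0.001316 m. Contact area A = 0.001754 m × 0.001316 m = 2.308e-06 m².
Convert: Depth limit h_lim = 0.007725 mm = 7.725e-06 m.
In SI base units: W = 11.28 N, H = 3.743e+09 Pa, K = 6.245e-05.
Permissible volume V_lim = h_lim·A = 7.725e-06 · 2.308e-06 = 1.783e-11 m³.
Inverting, life L = V_lim·H/(K·W) = 1.783e-11 · 3.743e+09 / (6.245e-05 · 11.28) = 94.75 m.

value=94.75 m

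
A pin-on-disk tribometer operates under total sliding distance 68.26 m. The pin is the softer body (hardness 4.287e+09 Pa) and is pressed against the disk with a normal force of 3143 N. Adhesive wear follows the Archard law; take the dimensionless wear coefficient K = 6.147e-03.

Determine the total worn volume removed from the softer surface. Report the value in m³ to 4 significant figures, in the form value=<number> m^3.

Shown intermediates are rounded; the computation maintains full float precision — rounded once at the end: 4 significant digits.
Restated in SI base units: W = 3143 N, H = 4.287e+09 Pa, K = 6.147e-03.
Apply Archard: V = K·W·L/H = 6.147e-03 · 3143 · 68.26 / 4.287e+09 = 3.076e-07 m³.

value=3.076e-07 m^3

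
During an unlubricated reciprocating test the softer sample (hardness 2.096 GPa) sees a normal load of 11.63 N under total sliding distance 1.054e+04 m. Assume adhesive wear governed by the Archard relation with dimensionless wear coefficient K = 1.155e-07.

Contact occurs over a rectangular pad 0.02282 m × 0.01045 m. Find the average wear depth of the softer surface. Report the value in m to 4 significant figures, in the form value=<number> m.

All arithmetic runs at full float precision, and the intermediates appear rounded, and rounded just once to four significant digits.
Hardness H = 2.096 GPa = 2.096e+09 Pa.
Contact area A = 0.02282 m × 0.01045 m = 2.385e-04 m².
In SI base units, W = 11.63 N, H = 2.096e+09 Pa, K = 1.155e-07.
Worn volume V = K·W·L/H = 1.155e-07 · 11.63 · 1.054e+04 / 2.096e+09 = 6.755e-12 m³.
Depth h = V/A = 6.755e-12 / 2.385e-04 = 2.833e-08 m.

value=2.833e-08 m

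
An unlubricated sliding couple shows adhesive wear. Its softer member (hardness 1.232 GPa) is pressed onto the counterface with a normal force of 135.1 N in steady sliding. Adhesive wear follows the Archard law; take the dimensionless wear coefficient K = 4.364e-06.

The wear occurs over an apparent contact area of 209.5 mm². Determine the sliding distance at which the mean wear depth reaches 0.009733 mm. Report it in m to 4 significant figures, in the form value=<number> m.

value=4261 m

Shown intermediates are rounded, and the algebra holds full float precision. Rounded just once: four significant figures.
Convert: Hardness H = 1.232 GPa = 1.232e+09 Pa.
Convert: Contact area A = 209.5 mm² = 2.095e-04 m².
Convert: Depth limit h_lim = 0.009733 mm = 9.733e-06 m.
As SI base values: W = 135.1 N, H = 1.232e+09 Pa, K = 4.364e-06.
At the depth limit, V_lim = h_lim·A = 9.733e-06 · 2.095e-04 = 2.039e-09 m³.
So the life L = V_lim·H/(K·W) = 2.039e-09 · 1.232e+09 / (4.364e-06 · 135.1) = 4261 m.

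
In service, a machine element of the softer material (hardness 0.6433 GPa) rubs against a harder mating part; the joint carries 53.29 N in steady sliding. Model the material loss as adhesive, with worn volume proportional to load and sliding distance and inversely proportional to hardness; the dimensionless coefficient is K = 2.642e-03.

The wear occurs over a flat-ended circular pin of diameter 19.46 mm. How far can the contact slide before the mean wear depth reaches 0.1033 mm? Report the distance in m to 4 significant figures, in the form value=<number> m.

value=140.4 m

Every step carries full precision — intermediate values are displayed rounded — a lone final rounding: four significant digits.
Convert: Hardness H = 0.6433 GPa = 6.433e+08 Pa.
Convert: Pin diameter d = 19.46 mm = 0.01946 m. Contact area A = π·d²/4 = π·(0.01946 m)²/4 = 2.974e-04 m².
Convert: Depth limit h_lim = 0.1033 mm = 1.033e-04 m.
In SI base units, W = 53.29 N, H = 6.433e+08 Pa, K = 2.642e-03.
Permissible volume V_lim = h_lim·A = 1.033e-04 · 2.974e-04 = 3.072e-08 m³.
So the life L = V_lim·H/(K·W) = 3.072e-08 · 6.433e+08 / (2.642e-03 · 53.29) = 140.4 m.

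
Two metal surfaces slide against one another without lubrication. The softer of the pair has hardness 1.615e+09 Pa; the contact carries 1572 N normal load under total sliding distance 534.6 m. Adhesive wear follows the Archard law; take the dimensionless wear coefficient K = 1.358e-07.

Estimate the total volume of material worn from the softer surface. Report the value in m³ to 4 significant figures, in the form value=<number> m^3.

value=7.067e-11 m^3

Intermediate values appear rounded. Each operation maintains full precision — one last rounding: 4 significant figures.
Collected in SI base units: W = 1572 N, H = 1.615e+09 Pa, K = 1.358e-07.
Worn volume V = K·W·L/H = 1.358e-07 · 1572 · 534.6 / 1.615e+09 = 7.067e-11 m³.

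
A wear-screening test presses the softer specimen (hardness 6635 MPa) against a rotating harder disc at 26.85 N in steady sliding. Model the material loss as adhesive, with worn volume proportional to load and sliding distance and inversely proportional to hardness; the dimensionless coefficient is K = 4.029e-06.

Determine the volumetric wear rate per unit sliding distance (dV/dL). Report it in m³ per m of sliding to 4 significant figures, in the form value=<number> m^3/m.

value=1.630e-14 m^3/m

The computation runs at exact precision. Intermediates are shown rounded; rounded just once to 4 significant figures.
Hardness H = 6635 MPa = 6.635e+09 Pa.
SI base units throughout: W = 26.85 N, H = 6.635e+09 Pa, K = 4.029e-06.
Sliding wear rate dV/dL = K·W/H (no L dependence): 4.029e-06 · 26.85 / 6.635e+09 = 1.630e-14 m³/m.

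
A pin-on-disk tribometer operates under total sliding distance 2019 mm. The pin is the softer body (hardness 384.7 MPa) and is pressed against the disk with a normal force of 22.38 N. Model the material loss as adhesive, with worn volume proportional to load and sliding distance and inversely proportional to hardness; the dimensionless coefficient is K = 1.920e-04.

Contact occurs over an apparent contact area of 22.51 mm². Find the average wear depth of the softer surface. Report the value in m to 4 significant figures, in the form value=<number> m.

Intermediate values appear rounded; the computation keeps full float precision, and one last rounding to 4 significant figures.
The distance L = 2019 mm = 2.019 m.
Hardness H = 384.7 MPa = 3.847e+08 Pa.
Contact area A = 22.51 mm² = 2.251e-05 m².
In SI base units: W = 22.38 N, H = 3.847e+08 Pa, K = 1.920e-04.
By Archard's law, V = K·W·L/H = 1.920e-04 · 22.38 · 2.019 / 3.847e+08 = 2.255e-11 m³.
Mean wear depth h = V/A = 2.255e-11 / 2.251e-05 = 1.002e-06 m.

value=1.002e-06 m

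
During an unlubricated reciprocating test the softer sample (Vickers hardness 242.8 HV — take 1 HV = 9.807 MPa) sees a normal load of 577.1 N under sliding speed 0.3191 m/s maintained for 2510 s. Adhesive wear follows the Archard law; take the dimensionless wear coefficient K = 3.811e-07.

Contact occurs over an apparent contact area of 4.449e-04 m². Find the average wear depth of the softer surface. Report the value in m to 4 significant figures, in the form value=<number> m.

The computation runs at full float precision. The intermediates are printed rounded — one final rounding, at four significant figures.
Path length L = v·t = 0.3191 m/s × 2510 s = 800.9 m.
Hardness H = 242.8 HV × 9.807 MPa/HV = 2381 MPa = 2.381e+09 Pa.
Expressed in SI base units: W = 577.1 N, H = 2.381e+09 Pa, K = 3.811e-07.
Wear volume V = K·W·L/H = 3.811e-07 · 577.1 · 800.9 / 2.381e+09 = 7.398e-11 m³.
Average depth h = V/A = 7.398e-11 / 4.449e-04 = 1.663e-07 m.

value=1.663e-07 m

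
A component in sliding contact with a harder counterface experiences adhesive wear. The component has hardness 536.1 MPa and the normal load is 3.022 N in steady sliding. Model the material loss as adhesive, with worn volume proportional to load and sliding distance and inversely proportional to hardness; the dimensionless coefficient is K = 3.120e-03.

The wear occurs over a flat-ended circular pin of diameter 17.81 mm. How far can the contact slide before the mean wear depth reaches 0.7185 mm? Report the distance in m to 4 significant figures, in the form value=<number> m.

value=1.018e+04 m

All working math keeps exact precision; displayed values are rounded. Rounded just once: 4 significant figures.
Hardness H = 536.1 MPa = 5.361e+08 Pa.
Pin diameter d = 17.81 mm = 0.01781 m. Contact area A = π·d²/4 = π·(0.01781 m)²/4 = 2.491e-04 m².
Depth limit h_lim = 0.7185 mm = 7.185e-04 m.
Collected in SI base units: W = 3.022 N, H = 5.361e+08 Pa, K = 3.120e-03.
Allowed volume V_lim = h_lim·A = 7.185e-04 · 2.491e-04 = 1.790e-07 m³.
Thus life L = V_lim·H/(K·W) = 1.790e-07 · 5.361e+08 / (3.120e-03 · 3.022) = 1.018e+04 m.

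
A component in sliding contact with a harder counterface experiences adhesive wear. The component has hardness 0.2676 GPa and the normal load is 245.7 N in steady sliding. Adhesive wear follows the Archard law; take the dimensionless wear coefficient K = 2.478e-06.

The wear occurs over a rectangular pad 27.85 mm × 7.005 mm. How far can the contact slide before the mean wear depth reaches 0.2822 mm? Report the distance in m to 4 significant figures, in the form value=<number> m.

All working math runs at exact precision — shown intermediates are rounded. Rounded once at the end, at 4 significant figures.
Convert: Hardness H = 0.2676 GPa = 2.676e+08 Pa.
Convert: Pad sides 27.85 mm × 7.005 mm = 0.02785 m × 0.007005 m. Contact area A = 0.02785 m × 0.007005 m = 1.951e-04 m².
Convert: Depth limit h_lim = 0.2822 mm = 2.822e-04 m.
Restated in SI base units: W = 245.7 N, H = 2.676e+08 Pa, K = 2.478e-06.
Limit volume V_lim = h_lim·A = 2.822e-04 · 1.951e-04 = 5.505e-08 m³.
So the life L = V_lim·H/(K·W) = 5.505e-08 · 2.676e+08 / (2.478e-06 · 245.7) = 2.420e+04 m.

value=2.420e+04 m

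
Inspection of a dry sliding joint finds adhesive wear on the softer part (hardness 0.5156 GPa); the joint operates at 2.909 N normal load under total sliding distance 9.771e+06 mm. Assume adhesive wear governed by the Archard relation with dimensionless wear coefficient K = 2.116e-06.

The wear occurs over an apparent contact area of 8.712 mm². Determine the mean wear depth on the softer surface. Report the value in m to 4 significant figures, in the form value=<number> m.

value=1.339e-05 m

Each operation carries exact precision; intermediate values are displayed rounded, and rounded once at the end: four significant digits.
Convert: Path length L = 9.771e+06 mm = 9771 m.
Convert: Hardness H = 0.5156 GPa = 5.156e+08 Pa.
Convert: Contact area A = 8.712 mm² = 8.712e-06 m².
Expressed in SI base units: W = 2.909 N, H = 5.156e+08 Pa, K = 2.116e-06.
Volume removed: V = K·W·L/H = 2.116e-06 · 2.909 · 9771 / 5.156e+08 = 1.167e-10 m³.
Mean depth h = V/A = 1.167e-10 / 8.712e-06 = 1.339e-05 m.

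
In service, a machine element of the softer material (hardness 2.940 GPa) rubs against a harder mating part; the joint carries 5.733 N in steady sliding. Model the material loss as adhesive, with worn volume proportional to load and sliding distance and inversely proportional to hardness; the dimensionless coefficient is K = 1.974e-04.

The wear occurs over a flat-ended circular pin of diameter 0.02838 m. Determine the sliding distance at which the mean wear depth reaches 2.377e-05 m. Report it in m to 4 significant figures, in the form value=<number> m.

value=3.906e+04 m

Each operation keeps full precision, and intermediate values are displayed rounded; rounded just once to 4 significant digits.
Convert: Hardness H = 2.940 GPa = 2.940e+09 Pa.
Convert: Contact area A = π·d²/4 = π·(0.02838 m)²/4 = 6.326e-04 m².
SI base units throughout: W = 5.733 N, H = 2.940e+09 Pa, K = 1.974e-04.
Limit volume V_lim = h_lim·A = 2.377e-05 · 6.326e-04 = 1.504e-08 m³.
Life L = V_lim·H/(K·W) = 1.504e-08 · 2.940e+09 / (1.974e-04 · 5.733) = 3.906e+04 m.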